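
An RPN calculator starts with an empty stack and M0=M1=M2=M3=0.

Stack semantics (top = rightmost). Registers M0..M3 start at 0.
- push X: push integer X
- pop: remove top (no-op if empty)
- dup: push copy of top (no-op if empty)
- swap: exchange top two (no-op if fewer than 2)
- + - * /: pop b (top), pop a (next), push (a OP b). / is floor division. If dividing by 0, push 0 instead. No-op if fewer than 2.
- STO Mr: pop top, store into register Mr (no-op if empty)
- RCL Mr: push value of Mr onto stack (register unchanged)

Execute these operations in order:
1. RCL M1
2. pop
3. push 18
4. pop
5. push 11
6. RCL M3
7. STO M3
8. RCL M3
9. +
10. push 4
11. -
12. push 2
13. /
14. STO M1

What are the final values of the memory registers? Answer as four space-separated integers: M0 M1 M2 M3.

After op 1 (RCL M1): stack=[0] mem=[0,0,0,0]
After op 2 (pop): stack=[empty] mem=[0,0,0,0]
After op 3 (push 18): stack=[18] mem=[0,0,0,0]
After op 4 (pop): stack=[empty] mem=[0,0,0,0]
After op 5 (push 11): stack=[11] mem=[0,0,0,0]
After op 6 (RCL M3): stack=[11,0] mem=[0,0,0,0]
After op 7 (STO M3): stack=[11] mem=[0,0,0,0]
After op 8 (RCL M3): stack=[11,0] mem=[0,0,0,0]
After op 9 (+): stack=[11] mem=[0,0,0,0]
After op 10 (push 4): stack=[11,4] mem=[0,0,0,0]
After op 11 (-): stack=[7] mem=[0,0,0,0]
After op 12 (push 2): stack=[7,2] mem=[0,0,0,0]
After op 13 (/): stack=[3] mem=[0,0,0,0]
After op 14 (STO M1): stack=[empty] mem=[0,3,0,0]

Answer: 0 3 0 0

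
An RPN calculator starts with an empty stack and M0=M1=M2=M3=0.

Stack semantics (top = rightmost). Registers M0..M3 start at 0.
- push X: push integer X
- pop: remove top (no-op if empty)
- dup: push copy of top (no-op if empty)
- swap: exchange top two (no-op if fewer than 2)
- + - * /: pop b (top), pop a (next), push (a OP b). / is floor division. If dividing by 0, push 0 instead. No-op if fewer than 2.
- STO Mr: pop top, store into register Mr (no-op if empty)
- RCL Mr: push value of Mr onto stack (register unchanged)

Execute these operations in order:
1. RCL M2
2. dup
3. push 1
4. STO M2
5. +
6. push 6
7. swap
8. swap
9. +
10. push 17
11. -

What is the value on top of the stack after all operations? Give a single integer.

After op 1 (RCL M2): stack=[0] mem=[0,0,0,0]
After op 2 (dup): stack=[0,0] mem=[0,0,0,0]
After op 3 (push 1): stack=[0,0,1] mem=[0,0,0,0]
After op 4 (STO M2): stack=[0,0] mem=[0,0,1,0]
After op 5 (+): stack=[0] mem=[0,0,1,0]
After op 6 (push 6): stack=[0,6] mem=[0,0,1,0]
After op 7 (swap): stack=[6,0] mem=[0,0,1,0]
After op 8 (swap): stack=[0,6] mem=[0,0,1,0]
After op 9 (+): stack=[6] mem=[0,0,1,0]
After op 10 (push 17): stack=[6,17] mem=[0,0,1,0]
After op 11 (-): stack=[-11] mem=[0,0,1,0]

Answer: -11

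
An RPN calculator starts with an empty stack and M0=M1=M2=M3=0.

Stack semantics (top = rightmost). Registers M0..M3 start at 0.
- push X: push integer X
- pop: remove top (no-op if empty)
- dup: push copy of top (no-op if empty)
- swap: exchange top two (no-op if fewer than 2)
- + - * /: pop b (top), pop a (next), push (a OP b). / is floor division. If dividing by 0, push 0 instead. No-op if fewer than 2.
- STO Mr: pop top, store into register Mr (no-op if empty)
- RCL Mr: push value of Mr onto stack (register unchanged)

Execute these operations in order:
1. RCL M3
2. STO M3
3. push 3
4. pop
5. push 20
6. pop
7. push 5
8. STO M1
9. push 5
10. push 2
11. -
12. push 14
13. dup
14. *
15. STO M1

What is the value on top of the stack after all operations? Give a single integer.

After op 1 (RCL M3): stack=[0] mem=[0,0,0,0]
After op 2 (STO M3): stack=[empty] mem=[0,0,0,0]
After op 3 (push 3): stack=[3] mem=[0,0,0,0]
After op 4 (pop): stack=[empty] mem=[0,0,0,0]
After op 5 (push 20): stack=[20] mem=[0,0,0,0]
After op 6 (pop): stack=[empty] mem=[0,0,0,0]
After op 7 (push 5): stack=[5] mem=[0,0,0,0]
After op 8 (STO M1): stack=[empty] mem=[0,5,0,0]
After op 9 (push 5): stack=[5] mem=[0,5,0,0]
After op 10 (push 2): stack=[5,2] mem=[0,5,0,0]
After op 11 (-): stack=[3] mem=[0,5,0,0]
After op 12 (push 14): stack=[3,14] mem=[0,5,0,0]
After op 13 (dup): stack=[3,14,14] mem=[0,5,0,0]
After op 14 (*): stack=[3,196] mem=[0,5,0,0]
After op 15 (STO M1): stack=[3] mem=[0,196,0,0]

Answer: 3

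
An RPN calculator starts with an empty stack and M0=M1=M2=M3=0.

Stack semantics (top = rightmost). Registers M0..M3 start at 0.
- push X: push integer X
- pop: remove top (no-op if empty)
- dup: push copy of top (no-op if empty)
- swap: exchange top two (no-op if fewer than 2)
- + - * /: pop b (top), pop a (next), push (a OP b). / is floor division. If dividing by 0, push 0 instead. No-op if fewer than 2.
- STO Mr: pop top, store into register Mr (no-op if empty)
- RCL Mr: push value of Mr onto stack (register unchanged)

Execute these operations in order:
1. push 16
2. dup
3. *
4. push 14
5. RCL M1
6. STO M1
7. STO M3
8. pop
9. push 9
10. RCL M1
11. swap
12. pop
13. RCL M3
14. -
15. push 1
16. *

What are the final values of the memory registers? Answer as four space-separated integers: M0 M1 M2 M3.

Answer: 0 0 0 14

Derivation:
After op 1 (push 16): stack=[16] mem=[0,0,0,0]
After op 2 (dup): stack=[16,16] mem=[0,0,0,0]
After op 3 (*): stack=[256] mem=[0,0,0,0]
After op 4 (push 14): stack=[256,14] mem=[0,0,0,0]
After op 5 (RCL M1): stack=[256,14,0] mem=[0,0,0,0]
After op 6 (STO M1): stack=[256,14] mem=[0,0,0,0]
After op 7 (STO M3): stack=[256] mem=[0,0,0,14]
After op 8 (pop): stack=[empty] mem=[0,0,0,14]
After op 9 (push 9): stack=[9] mem=[0,0,0,14]
After op 10 (RCL M1): stack=[9,0] mem=[0,0,0,14]
After op 11 (swap): stack=[0,9] mem=[0,0,0,14]
After op 12 (pop): stack=[0] mem=[0,0,0,14]
After op 13 (RCL M3): stack=[0,14] mem=[0,0,0,14]
After op 14 (-): stack=[-14] mem=[0,0,0,14]
After op 15 (push 1): stack=[-14,1] mem=[0,0,0,14]
After op 16 (*): stack=[-14] mem=[0,0,0,14]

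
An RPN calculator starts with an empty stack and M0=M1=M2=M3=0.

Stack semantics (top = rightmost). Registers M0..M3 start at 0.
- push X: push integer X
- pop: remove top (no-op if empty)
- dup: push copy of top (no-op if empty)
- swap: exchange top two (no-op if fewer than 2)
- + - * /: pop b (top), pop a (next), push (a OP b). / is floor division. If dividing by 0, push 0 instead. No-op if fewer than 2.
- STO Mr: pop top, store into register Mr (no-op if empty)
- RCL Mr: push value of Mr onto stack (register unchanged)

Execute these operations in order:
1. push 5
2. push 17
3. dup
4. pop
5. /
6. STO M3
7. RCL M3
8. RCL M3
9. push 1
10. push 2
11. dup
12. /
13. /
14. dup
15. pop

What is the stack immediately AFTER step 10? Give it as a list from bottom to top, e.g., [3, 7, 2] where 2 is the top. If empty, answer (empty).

After op 1 (push 5): stack=[5] mem=[0,0,0,0]
After op 2 (push 17): stack=[5,17] mem=[0,0,0,0]
After op 3 (dup): stack=[5,17,17] mem=[0,0,0,0]
After op 4 (pop): stack=[5,17] mem=[0,0,0,0]
After op 5 (/): stack=[0] mem=[0,0,0,0]
After op 6 (STO M3): stack=[empty] mem=[0,0,0,0]
After op 7 (RCL M3): stack=[0] mem=[0,0,0,0]
After op 8 (RCL M3): stack=[0,0] mem=[0,0,0,0]
After op 9 (push 1): stack=[0,0,1] mem=[0,0,0,0]
After op 10 (push 2): stack=[0,0,1,2] mem=[0,0,0,0]

[0, 0, 1, 2]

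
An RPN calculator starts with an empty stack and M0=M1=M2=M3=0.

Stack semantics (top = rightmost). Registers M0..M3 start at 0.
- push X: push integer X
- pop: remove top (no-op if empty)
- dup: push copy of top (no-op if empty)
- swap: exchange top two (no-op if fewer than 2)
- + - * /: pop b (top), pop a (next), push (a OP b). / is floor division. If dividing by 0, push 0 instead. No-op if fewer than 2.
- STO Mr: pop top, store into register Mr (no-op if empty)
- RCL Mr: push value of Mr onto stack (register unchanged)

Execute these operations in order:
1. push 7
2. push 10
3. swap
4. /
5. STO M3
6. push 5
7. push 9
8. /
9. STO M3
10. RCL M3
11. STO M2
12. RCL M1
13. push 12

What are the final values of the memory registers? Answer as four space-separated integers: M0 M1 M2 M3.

After op 1 (push 7): stack=[7] mem=[0,0,0,0]
After op 2 (push 10): stack=[7,10] mem=[0,0,0,0]
After op 3 (swap): stack=[10,7] mem=[0,0,0,0]
After op 4 (/): stack=[1] mem=[0,0,0,0]
After op 5 (STO M3): stack=[empty] mem=[0,0,0,1]
After op 6 (push 5): stack=[5] mem=[0,0,0,1]
After op 7 (push 9): stack=[5,9] mem=[0,0,0,1]
After op 8 (/): stack=[0] mem=[0,0,0,1]
After op 9 (STO M3): stack=[empty] mem=[0,0,0,0]
After op 10 (RCL M3): stack=[0] mem=[0,0,0,0]
After op 11 (STO M2): stack=[empty] mem=[0,0,0,0]
After op 12 (RCL M1): stack=[0] mem=[0,0,0,0]
After op 13 (push 12): stack=[0,12] mem=[0,0,0,0]

Answer: 0 0 0 0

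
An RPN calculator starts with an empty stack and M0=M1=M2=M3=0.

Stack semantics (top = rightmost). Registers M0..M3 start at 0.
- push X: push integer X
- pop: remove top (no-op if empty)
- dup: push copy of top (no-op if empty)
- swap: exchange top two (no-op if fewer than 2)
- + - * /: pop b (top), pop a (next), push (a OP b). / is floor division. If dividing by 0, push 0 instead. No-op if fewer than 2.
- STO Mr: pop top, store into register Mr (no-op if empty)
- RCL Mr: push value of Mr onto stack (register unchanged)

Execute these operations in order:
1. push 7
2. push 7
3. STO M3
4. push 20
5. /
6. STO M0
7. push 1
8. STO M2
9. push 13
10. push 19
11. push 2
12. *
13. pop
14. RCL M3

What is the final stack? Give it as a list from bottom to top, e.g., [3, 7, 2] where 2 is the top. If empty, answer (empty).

After op 1 (push 7): stack=[7] mem=[0,0,0,0]
After op 2 (push 7): stack=[7,7] mem=[0,0,0,0]
After op 3 (STO M3): stack=[7] mem=[0,0,0,7]
After op 4 (push 20): stack=[7,20] mem=[0,0,0,7]
After op 5 (/): stack=[0] mem=[0,0,0,7]
After op 6 (STO M0): stack=[empty] mem=[0,0,0,7]
After op 7 (push 1): stack=[1] mem=[0,0,0,7]
After op 8 (STO M2): stack=[empty] mem=[0,0,1,7]
After op 9 (push 13): stack=[13] mem=[0,0,1,7]
After op 10 (push 19): stack=[13,19] mem=[0,0,1,7]
After op 11 (push 2): stack=[13,19,2] mem=[0,0,1,7]
After op 12 (*): stack=[13,38] mem=[0,0,1,7]
After op 13 (pop): stack=[13] mem=[0,0,1,7]
After op 14 (RCL M3): stack=[13,7] mem=[0,0,1,7]

Answer: [13, 7]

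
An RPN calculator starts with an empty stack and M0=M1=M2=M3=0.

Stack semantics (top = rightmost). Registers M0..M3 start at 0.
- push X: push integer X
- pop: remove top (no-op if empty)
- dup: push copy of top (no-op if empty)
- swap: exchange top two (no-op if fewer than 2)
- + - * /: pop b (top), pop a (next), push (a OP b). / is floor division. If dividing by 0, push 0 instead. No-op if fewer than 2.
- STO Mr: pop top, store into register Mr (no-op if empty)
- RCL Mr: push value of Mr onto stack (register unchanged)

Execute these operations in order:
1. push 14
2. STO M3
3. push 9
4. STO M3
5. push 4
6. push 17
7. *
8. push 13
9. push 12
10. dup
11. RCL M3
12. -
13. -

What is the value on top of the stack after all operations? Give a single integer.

Answer: 9

Derivation:
After op 1 (push 14): stack=[14] mem=[0,0,0,0]
After op 2 (STO M3): stack=[empty] mem=[0,0,0,14]
After op 3 (push 9): stack=[9] mem=[0,0,0,14]
After op 4 (STO M3): stack=[empty] mem=[0,0,0,9]
After op 5 (push 4): stack=[4] mem=[0,0,0,9]
After op 6 (push 17): stack=[4,17] mem=[0,0,0,9]
After op 7 (*): stack=[68] mem=[0,0,0,9]
After op 8 (push 13): stack=[68,13] mem=[0,0,0,9]
After op 9 (push 12): stack=[68,13,12] mem=[0,0,0,9]
After op 10 (dup): stack=[68,13,12,12] mem=[0,0,0,9]
After op 11 (RCL M3): stack=[68,13,12,12,9] mem=[0,0,0,9]
After op 12 (-): stack=[68,13,12,3] mem=[0,0,0,9]
After op 13 (-): stack=[68,13,9] mem=[0,0,0,9]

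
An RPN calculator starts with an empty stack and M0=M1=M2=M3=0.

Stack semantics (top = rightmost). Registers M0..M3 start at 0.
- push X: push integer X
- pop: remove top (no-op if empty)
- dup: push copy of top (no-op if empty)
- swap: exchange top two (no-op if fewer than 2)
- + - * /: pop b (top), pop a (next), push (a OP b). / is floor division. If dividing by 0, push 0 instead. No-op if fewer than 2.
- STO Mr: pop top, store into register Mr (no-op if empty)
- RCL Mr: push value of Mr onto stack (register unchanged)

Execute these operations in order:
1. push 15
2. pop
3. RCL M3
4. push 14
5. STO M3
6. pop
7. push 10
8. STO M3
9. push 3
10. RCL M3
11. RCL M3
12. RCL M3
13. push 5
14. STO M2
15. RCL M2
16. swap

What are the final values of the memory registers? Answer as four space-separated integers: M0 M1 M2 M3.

After op 1 (push 15): stack=[15] mem=[0,0,0,0]
After op 2 (pop): stack=[empty] mem=[0,0,0,0]
After op 3 (RCL M3): stack=[0] mem=[0,0,0,0]
After op 4 (push 14): stack=[0,14] mem=[0,0,0,0]
After op 5 (STO M3): stack=[0] mem=[0,0,0,14]
After op 6 (pop): stack=[empty] mem=[0,0,0,14]
After op 7 (push 10): stack=[10] mem=[0,0,0,14]
After op 8 (STO M3): stack=[empty] mem=[0,0,0,10]
After op 9 (push 3): stack=[3] mem=[0,0,0,10]
After op 10 (RCL M3): stack=[3,10] mem=[0,0,0,10]
After op 11 (RCL M3): stack=[3,10,10] mem=[0,0,0,10]
After op 12 (RCL M3): stack=[3,10,10,10] mem=[0,0,0,10]
After op 13 (push 5): stack=[3,10,10,10,5] mem=[0,0,0,10]
After op 14 (STO M2): stack=[3,10,10,10] mem=[0,0,5,10]
After op 15 (RCL M2): stack=[3,10,10,10,5] mem=[0,0,5,10]
After op 16 (swap): stack=[3,10,10,5,10] mem=[0,0,5,10]

Answer: 0 0 5 10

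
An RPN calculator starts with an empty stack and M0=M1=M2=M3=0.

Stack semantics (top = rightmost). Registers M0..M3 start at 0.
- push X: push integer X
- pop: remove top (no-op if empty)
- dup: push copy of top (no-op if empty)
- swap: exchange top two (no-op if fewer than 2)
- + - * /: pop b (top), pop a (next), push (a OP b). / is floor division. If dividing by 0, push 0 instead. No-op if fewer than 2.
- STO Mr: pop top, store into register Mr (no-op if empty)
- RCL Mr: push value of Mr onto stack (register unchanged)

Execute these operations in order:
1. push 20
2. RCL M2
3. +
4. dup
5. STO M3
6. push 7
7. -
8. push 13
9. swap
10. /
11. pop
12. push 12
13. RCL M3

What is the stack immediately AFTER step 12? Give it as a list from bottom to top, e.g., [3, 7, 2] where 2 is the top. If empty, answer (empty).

After op 1 (push 20): stack=[20] mem=[0,0,0,0]
After op 2 (RCL M2): stack=[20,0] mem=[0,0,0,0]
After op 3 (+): stack=[20] mem=[0,0,0,0]
After op 4 (dup): stack=[20,20] mem=[0,0,0,0]
After op 5 (STO M3): stack=[20] mem=[0,0,0,20]
After op 6 (push 7): stack=[20,7] mem=[0,0,0,20]
After op 7 (-): stack=[13] mem=[0,0,0,20]
After op 8 (push 13): stack=[13,13] mem=[0,0,0,20]
After op 9 (swap): stack=[13,13] mem=[0,0,0,20]
After op 10 (/): stack=[1] mem=[0,0,0,20]
After op 11 (pop): stack=[empty] mem=[0,0,0,20]
After op 12 (push 12): stack=[12] mem=[0,0,0,20]

[12]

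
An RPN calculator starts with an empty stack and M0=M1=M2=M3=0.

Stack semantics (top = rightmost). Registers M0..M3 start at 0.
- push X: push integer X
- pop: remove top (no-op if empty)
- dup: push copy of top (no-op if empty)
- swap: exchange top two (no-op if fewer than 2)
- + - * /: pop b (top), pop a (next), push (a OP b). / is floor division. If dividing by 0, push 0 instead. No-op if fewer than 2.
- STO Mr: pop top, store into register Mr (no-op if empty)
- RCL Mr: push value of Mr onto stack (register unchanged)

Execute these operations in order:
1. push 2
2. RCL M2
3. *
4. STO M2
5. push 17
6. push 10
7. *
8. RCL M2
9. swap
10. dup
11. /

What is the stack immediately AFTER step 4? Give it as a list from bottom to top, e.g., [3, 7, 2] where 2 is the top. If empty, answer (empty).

After op 1 (push 2): stack=[2] mem=[0,0,0,0]
After op 2 (RCL M2): stack=[2,0] mem=[0,0,0,0]
After op 3 (*): stack=[0] mem=[0,0,0,0]
After op 4 (STO M2): stack=[empty] mem=[0,0,0,0]

(empty)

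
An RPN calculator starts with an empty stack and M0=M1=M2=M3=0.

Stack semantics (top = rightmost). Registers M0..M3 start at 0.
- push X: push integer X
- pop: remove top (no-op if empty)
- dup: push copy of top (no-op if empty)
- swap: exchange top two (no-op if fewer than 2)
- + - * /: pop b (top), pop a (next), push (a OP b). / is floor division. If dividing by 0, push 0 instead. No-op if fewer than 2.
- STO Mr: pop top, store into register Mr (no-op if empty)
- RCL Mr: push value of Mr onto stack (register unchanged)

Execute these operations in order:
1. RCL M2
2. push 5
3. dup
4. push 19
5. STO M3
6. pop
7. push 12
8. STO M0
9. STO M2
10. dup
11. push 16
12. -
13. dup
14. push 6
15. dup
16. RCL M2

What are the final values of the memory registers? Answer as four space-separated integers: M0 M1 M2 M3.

After op 1 (RCL M2): stack=[0] mem=[0,0,0,0]
After op 2 (push 5): stack=[0,5] mem=[0,0,0,0]
After op 3 (dup): stack=[0,5,5] mem=[0,0,0,0]
After op 4 (push 19): stack=[0,5,5,19] mem=[0,0,0,0]
After op 5 (STO M3): stack=[0,5,5] mem=[0,0,0,19]
After op 6 (pop): stack=[0,5] mem=[0,0,0,19]
After op 7 (push 12): stack=[0,5,12] mem=[0,0,0,19]
After op 8 (STO M0): stack=[0,5] mem=[12,0,0,19]
After op 9 (STO M2): stack=[0] mem=[12,0,5,19]
After op 10 (dup): stack=[0,0] mem=[12,0,5,19]
After op 11 (push 16): stack=[0,0,16] mem=[12,0,5,19]
After op 12 (-): stack=[0,-16] mem=[12,0,5,19]
After op 13 (dup): stack=[0,-16,-16] mem=[12,0,5,19]
After op 14 (push 6): stack=[0,-16,-16,6] mem=[12,0,5,19]
After op 15 (dup): stack=[0,-16,-16,6,6] mem=[12,0,5,19]
After op 16 (RCL M2): stack=[0,-16,-16,6,6,5] mem=[12,0,5,19]

Answer: 12 0 5 19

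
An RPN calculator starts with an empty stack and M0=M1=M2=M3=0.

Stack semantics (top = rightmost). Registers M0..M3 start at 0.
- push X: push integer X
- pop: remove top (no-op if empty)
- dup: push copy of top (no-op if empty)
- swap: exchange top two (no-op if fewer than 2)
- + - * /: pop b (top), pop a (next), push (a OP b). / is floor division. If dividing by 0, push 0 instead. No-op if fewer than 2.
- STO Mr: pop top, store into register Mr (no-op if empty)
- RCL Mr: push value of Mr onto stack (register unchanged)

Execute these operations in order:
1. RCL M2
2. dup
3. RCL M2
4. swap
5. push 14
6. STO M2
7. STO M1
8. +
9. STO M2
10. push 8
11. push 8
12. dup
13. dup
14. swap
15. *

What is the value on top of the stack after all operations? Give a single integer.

Answer: 64

Derivation:
After op 1 (RCL M2): stack=[0] mem=[0,0,0,0]
After op 2 (dup): stack=[0,0] mem=[0,0,0,0]
After op 3 (RCL M2): stack=[0,0,0] mem=[0,0,0,0]
After op 4 (swap): stack=[0,0,0] mem=[0,0,0,0]
After op 5 (push 14): stack=[0,0,0,14] mem=[0,0,0,0]
After op 6 (STO M2): stack=[0,0,0] mem=[0,0,14,0]
After op 7 (STO M1): stack=[0,0] mem=[0,0,14,0]
After op 8 (+): stack=[0] mem=[0,0,14,0]
After op 9 (STO M2): stack=[empty] mem=[0,0,0,0]
After op 10 (push 8): stack=[8] mem=[0,0,0,0]
After op 11 (push 8): stack=[8,8] mem=[0,0,0,0]
After op 12 (dup): stack=[8,8,8] mem=[0,0,0,0]
After op 13 (dup): stack=[8,8,8,8] mem=[0,0,0,0]
After op 14 (swap): stack=[8,8,8,8] mem=[0,0,0,0]
After op 15 (*): stack=[8,8,64] mem=[0,0,0,0]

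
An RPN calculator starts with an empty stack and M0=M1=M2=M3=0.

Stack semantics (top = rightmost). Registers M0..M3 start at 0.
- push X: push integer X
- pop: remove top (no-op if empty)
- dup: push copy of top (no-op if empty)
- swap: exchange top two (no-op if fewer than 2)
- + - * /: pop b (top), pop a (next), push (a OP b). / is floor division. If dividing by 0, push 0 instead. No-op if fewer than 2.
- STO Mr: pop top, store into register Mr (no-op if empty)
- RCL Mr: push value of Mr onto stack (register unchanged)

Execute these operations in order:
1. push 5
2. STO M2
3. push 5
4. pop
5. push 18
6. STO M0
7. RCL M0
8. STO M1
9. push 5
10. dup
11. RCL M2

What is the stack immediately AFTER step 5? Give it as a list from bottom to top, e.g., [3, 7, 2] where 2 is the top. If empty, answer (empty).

After op 1 (push 5): stack=[5] mem=[0,0,0,0]
After op 2 (STO M2): stack=[empty] mem=[0,0,5,0]
After op 3 (push 5): stack=[5] mem=[0,0,5,0]
After op 4 (pop): stack=[empty] mem=[0,0,5,0]
After op 5 (push 18): stack=[18] mem=[0,0,5,0]

[18]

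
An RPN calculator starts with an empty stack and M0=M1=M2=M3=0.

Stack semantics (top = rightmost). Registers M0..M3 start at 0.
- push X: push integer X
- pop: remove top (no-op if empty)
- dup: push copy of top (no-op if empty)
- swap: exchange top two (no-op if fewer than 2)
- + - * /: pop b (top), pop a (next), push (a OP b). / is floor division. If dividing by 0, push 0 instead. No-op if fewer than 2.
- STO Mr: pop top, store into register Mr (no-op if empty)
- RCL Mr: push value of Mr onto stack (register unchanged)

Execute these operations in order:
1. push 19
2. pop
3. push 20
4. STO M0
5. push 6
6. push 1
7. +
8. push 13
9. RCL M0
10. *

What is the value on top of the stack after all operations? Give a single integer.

Answer: 260

Derivation:
After op 1 (push 19): stack=[19] mem=[0,0,0,0]
After op 2 (pop): stack=[empty] mem=[0,0,0,0]
After op 3 (push 20): stack=[20] mem=[0,0,0,0]
After op 4 (STO M0): stack=[empty] mem=[20,0,0,0]
After op 5 (push 6): stack=[6] mem=[20,0,0,0]
After op 6 (push 1): stack=[6,1] mem=[20,0,0,0]
After op 7 (+): stack=[7] mem=[20,0,0,0]
After op 8 (push 13): stack=[7,13] mem=[20,0,0,0]
After op 9 (RCL M0): stack=[7,13,20] mem=[20,0,0,0]
After op 10 (*): stack=[7,260] mem=[20,0,0,0]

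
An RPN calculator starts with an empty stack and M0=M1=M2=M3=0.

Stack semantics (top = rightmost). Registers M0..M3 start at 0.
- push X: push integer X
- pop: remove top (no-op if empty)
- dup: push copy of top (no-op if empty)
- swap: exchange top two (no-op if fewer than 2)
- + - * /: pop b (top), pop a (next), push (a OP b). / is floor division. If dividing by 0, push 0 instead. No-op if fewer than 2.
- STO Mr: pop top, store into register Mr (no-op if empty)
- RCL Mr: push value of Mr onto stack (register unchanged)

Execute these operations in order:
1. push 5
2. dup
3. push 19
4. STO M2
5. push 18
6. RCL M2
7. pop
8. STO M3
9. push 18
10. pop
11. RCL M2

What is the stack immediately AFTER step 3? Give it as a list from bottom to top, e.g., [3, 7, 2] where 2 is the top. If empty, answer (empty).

After op 1 (push 5): stack=[5] mem=[0,0,0,0]
After op 2 (dup): stack=[5,5] mem=[0,0,0,0]
After op 3 (push 19): stack=[5,5,19] mem=[0,0,0,0]

[5, 5, 19]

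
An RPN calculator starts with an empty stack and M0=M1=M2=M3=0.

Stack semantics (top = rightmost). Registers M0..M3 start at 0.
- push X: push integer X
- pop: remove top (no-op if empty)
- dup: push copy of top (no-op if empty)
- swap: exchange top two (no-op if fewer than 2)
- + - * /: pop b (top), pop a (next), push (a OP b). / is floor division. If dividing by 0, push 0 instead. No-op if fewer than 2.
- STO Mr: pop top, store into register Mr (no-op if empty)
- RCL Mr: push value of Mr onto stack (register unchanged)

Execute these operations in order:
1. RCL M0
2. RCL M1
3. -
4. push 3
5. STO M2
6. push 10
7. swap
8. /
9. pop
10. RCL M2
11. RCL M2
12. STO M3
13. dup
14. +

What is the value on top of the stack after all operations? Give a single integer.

Answer: 6

Derivation:
After op 1 (RCL M0): stack=[0] mem=[0,0,0,0]
After op 2 (RCL M1): stack=[0,0] mem=[0,0,0,0]
After op 3 (-): stack=[0] mem=[0,0,0,0]
After op 4 (push 3): stack=[0,3] mem=[0,0,0,0]
After op 5 (STO M2): stack=[0] mem=[0,0,3,0]
After op 6 (push 10): stack=[0,10] mem=[0,0,3,0]
After op 7 (swap): stack=[10,0] mem=[0,0,3,0]
After op 8 (/): stack=[0] mem=[0,0,3,0]
After op 9 (pop): stack=[empty] mem=[0,0,3,0]
After op 10 (RCL M2): stack=[3] mem=[0,0,3,0]
After op 11 (RCL M2): stack=[3,3] mem=[0,0,3,0]
After op 12 (STO M3): stack=[3] mem=[0,0,3,3]
After op 13 (dup): stack=[3,3] mem=[0,0,3,3]
After op 14 (+): stack=[6] mem=[0,0,3,3]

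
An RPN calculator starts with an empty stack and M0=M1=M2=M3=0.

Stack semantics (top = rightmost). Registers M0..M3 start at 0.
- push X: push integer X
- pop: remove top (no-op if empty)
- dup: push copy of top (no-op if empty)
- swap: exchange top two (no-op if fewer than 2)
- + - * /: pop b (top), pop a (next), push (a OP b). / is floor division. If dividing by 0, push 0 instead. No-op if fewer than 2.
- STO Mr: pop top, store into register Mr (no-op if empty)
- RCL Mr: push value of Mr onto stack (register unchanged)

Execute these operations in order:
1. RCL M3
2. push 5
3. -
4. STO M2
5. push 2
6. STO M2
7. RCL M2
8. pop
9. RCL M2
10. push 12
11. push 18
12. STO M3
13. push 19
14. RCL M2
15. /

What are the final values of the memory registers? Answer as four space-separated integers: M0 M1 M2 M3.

After op 1 (RCL M3): stack=[0] mem=[0,0,0,0]
After op 2 (push 5): stack=[0,5] mem=[0,0,0,0]
After op 3 (-): stack=[-5] mem=[0,0,0,0]
After op 4 (STO M2): stack=[empty] mem=[0,0,-5,0]
After op 5 (push 2): stack=[2] mem=[0,0,-5,0]
After op 6 (STO M2): stack=[empty] mem=[0,0,2,0]
After op 7 (RCL M2): stack=[2] mem=[0,0,2,0]
After op 8 (pop): stack=[empty] mem=[0,0,2,0]
After op 9 (RCL M2): stack=[2] mem=[0,0,2,0]
After op 10 (push 12): stack=[2,12] mem=[0,0,2,0]
After op 11 (push 18): stack=[2,12,18] mem=[0,0,2,0]
After op 12 (STO M3): stack=[2,12] mem=[0,0,2,18]
After op 13 (push 19): stack=[2,12,19] mem=[0,0,2,18]
After op 14 (RCL M2): stack=[2,12,19,2] mem=[0,0,2,18]
After op 15 (/): stack=[2,12,9] mem=[0,0,2,18]

Answer: 0 0 2 18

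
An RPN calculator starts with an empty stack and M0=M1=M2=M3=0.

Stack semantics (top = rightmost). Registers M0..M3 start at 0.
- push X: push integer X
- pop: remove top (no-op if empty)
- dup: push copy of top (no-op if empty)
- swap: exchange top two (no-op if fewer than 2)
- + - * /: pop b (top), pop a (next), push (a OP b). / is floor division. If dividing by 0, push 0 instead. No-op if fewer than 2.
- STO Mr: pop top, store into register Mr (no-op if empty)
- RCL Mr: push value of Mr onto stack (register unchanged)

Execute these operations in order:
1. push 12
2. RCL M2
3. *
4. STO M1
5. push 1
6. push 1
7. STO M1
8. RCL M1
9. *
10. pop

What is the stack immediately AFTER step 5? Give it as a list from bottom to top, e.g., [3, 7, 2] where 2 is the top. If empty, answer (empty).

After op 1 (push 12): stack=[12] mem=[0,0,0,0]
After op 2 (RCL M2): stack=[12,0] mem=[0,0,0,0]
After op 3 (*): stack=[0] mem=[0,0,0,0]
After op 4 (STO M1): stack=[empty] mem=[0,0,0,0]
After op 5 (push 1): stack=[1] mem=[0,0,0,0]

[1]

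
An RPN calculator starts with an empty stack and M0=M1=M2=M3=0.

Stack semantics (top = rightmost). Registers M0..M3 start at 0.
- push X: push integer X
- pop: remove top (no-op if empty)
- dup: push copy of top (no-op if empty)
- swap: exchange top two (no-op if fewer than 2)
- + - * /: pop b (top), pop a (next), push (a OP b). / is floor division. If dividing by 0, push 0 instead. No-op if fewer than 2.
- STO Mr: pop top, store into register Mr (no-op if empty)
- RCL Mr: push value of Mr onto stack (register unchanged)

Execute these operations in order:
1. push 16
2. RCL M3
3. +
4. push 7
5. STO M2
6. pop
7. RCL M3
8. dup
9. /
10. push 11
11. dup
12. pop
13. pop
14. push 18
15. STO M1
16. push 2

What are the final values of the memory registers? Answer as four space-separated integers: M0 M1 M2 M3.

Answer: 0 18 7 0

Derivation:
After op 1 (push 16): stack=[16] mem=[0,0,0,0]
After op 2 (RCL M3): stack=[16,0] mem=[0,0,0,0]
After op 3 (+): stack=[16] mem=[0,0,0,0]
After op 4 (push 7): stack=[16,7] mem=[0,0,0,0]
After op 5 (STO M2): stack=[16] mem=[0,0,7,0]
After op 6 (pop): stack=[empty] mem=[0,0,7,0]
After op 7 (RCL M3): stack=[0] mem=[0,0,7,0]
After op 8 (dup): stack=[0,0] mem=[0,0,7,0]
After op 9 (/): stack=[0] mem=[0,0,7,0]
After op 10 (push 11): stack=[0,11] mem=[0,0,7,0]
After op 11 (dup): stack=[0,11,11] mem=[0,0,7,0]
After op 12 (pop): stack=[0,11] mem=[0,0,7,0]
After op 13 (pop): stack=[0] mem=[0,0,7,0]
After op 14 (push 18): stack=[0,18] mem=[0,0,7,0]
After op 15 (STO M1): stack=[0] mem=[0,18,7,0]
After op 16 (push 2): stack=[0,2] mem=[0,18,7,0]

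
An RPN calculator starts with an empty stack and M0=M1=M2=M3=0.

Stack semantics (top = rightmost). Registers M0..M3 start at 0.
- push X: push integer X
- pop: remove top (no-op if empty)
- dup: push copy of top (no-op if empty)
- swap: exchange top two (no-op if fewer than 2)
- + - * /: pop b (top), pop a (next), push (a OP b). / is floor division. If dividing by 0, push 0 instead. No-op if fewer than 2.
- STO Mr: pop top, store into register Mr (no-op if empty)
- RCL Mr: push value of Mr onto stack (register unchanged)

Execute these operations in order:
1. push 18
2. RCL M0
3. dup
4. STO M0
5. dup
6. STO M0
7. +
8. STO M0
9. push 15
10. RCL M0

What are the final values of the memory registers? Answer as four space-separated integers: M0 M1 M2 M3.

After op 1 (push 18): stack=[18] mem=[0,0,0,0]
After op 2 (RCL M0): stack=[18,0] mem=[0,0,0,0]
After op 3 (dup): stack=[18,0,0] mem=[0,0,0,0]
After op 4 (STO M0): stack=[18,0] mem=[0,0,0,0]
After op 5 (dup): stack=[18,0,0] mem=[0,0,0,0]
After op 6 (STO M0): stack=[18,0] mem=[0,0,0,0]
After op 7 (+): stack=[18] mem=[0,0,0,0]
After op 8 (STO M0): stack=[empty] mem=[18,0,0,0]
After op 9 (push 15): stack=[15] mem=[18,0,0,0]
After op 10 (RCL M0): stack=[15,18] mem=[18,0,0,0]

Answer: 18 0 0 0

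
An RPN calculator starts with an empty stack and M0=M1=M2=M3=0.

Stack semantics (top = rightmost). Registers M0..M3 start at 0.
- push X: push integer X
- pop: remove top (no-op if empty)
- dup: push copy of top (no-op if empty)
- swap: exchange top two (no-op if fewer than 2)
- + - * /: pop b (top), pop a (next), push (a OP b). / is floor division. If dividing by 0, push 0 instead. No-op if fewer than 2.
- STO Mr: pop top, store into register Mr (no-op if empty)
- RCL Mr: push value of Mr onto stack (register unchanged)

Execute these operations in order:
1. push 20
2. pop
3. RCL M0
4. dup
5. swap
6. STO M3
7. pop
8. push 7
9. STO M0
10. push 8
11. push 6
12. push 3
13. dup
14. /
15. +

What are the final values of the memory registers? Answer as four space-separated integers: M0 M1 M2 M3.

After op 1 (push 20): stack=[20] mem=[0,0,0,0]
After op 2 (pop): stack=[empty] mem=[0,0,0,0]
After op 3 (RCL M0): stack=[0] mem=[0,0,0,0]
After op 4 (dup): stack=[0,0] mem=[0,0,0,0]
After op 5 (swap): stack=[0,0] mem=[0,0,0,0]
After op 6 (STO M3): stack=[0] mem=[0,0,0,0]
After op 7 (pop): stack=[empty] mem=[0,0,0,0]
After op 8 (push 7): stack=[7] mem=[0,0,0,0]
After op 9 (STO M0): stack=[empty] mem=[7,0,0,0]
After op 10 (push 8): stack=[8] mem=[7,0,0,0]
After op 11 (push 6): stack=[8,6] mem=[7,0,0,0]
After op 12 (push 3): stack=[8,6,3] mem=[7,0,0,0]
After op 13 (dup): stack=[8,6,3,3] mem=[7,0,0,0]
After op 14 (/): stack=[8,6,1] mem=[7,0,0,0]
After op 15 (+): stack=[8,7] mem=[7,0,0,0]

Answer: 7 0 0 0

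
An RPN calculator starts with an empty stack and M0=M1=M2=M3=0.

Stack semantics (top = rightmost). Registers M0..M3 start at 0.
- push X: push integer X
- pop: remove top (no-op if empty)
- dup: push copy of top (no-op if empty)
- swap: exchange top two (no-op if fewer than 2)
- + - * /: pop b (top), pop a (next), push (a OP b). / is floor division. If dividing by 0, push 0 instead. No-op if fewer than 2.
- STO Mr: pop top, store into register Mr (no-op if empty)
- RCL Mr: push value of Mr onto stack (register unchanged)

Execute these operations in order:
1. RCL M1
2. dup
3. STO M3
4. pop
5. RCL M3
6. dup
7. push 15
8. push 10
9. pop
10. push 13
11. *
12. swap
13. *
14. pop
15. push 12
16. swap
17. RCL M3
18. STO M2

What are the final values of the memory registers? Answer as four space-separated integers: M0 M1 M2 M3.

Answer: 0 0 0 0

Derivation:
After op 1 (RCL M1): stack=[0] mem=[0,0,0,0]
After op 2 (dup): stack=[0,0] mem=[0,0,0,0]
After op 3 (STO M3): stack=[0] mem=[0,0,0,0]
After op 4 (pop): stack=[empty] mem=[0,0,0,0]
After op 5 (RCL M3): stack=[0] mem=[0,0,0,0]
After op 6 (dup): stack=[0,0] mem=[0,0,0,0]
After op 7 (push 15): stack=[0,0,15] mem=[0,0,0,0]
After op 8 (push 10): stack=[0,0,15,10] mem=[0,0,0,0]
After op 9 (pop): stack=[0,0,15] mem=[0,0,0,0]
After op 10 (push 13): stack=[0,0,15,13] mem=[0,0,0,0]
After op 11 (*): stack=[0,0,195] mem=[0,0,0,0]
After op 12 (swap): stack=[0,195,0] mem=[0,0,0,0]
After op 13 (*): stack=[0,0] mem=[0,0,0,0]
After op 14 (pop): stack=[0] mem=[0,0,0,0]
After op 15 (push 12): stack=[0,12] mem=[0,0,0,0]
After op 16 (swap): stack=[12,0] mem=[0,0,0,0]
After op 17 (RCL M3): stack=[12,0,0] mem=[0,0,0,0]
After op 18 (STO M2): stack=[12,0] mem=[0,0,0,0]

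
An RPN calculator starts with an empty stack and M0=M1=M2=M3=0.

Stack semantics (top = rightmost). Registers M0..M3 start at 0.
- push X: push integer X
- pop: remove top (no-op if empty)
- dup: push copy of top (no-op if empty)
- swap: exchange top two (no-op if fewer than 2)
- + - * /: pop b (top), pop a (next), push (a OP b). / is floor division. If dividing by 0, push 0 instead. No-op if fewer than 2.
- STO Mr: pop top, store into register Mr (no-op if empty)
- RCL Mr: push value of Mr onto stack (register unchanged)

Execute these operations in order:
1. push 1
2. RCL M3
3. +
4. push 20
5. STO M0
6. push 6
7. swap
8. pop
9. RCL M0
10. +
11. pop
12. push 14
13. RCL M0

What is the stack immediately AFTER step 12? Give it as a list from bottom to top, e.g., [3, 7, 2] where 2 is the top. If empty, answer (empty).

After op 1 (push 1): stack=[1] mem=[0,0,0,0]
After op 2 (RCL M3): stack=[1,0] mem=[0,0,0,0]
After op 3 (+): stack=[1] mem=[0,0,0,0]
After op 4 (push 20): stack=[1,20] mem=[0,0,0,0]
After op 5 (STO M0): stack=[1] mem=[20,0,0,0]
After op 6 (push 6): stack=[1,6] mem=[20,0,0,0]
After op 7 (swap): stack=[6,1] mem=[20,0,0,0]
After op 8 (pop): stack=[6] mem=[20,0,0,0]
After op 9 (RCL M0): stack=[6,20] mem=[20,0,0,0]
After op 10 (+): stack=[26] mem=[20,0,0,0]
After op 11 (pop): stack=[empty] mem=[20,0,0,0]
After op 12 (push 14): stack=[14] mem=[20,0,0,0]

[14]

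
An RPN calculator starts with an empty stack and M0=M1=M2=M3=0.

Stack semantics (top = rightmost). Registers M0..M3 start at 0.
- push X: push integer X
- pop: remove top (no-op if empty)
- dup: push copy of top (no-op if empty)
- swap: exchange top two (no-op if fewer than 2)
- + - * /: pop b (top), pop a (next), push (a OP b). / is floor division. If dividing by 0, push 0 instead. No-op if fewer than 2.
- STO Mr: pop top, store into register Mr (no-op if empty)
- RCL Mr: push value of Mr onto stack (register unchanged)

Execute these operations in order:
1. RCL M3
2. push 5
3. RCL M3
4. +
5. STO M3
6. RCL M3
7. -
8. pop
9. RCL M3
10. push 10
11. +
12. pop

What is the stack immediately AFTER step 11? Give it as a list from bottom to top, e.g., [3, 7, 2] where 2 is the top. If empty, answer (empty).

After op 1 (RCL M3): stack=[0] mem=[0,0,0,0]
After op 2 (push 5): stack=[0,5] mem=[0,0,0,0]
After op 3 (RCL M3): stack=[0,5,0] mem=[0,0,0,0]
After op 4 (+): stack=[0,5] mem=[0,0,0,0]
After op 5 (STO M3): stack=[0] mem=[0,0,0,5]
After op 6 (RCL M3): stack=[0,5] mem=[0,0,0,5]
After op 7 (-): stack=[-5] mem=[0,0,0,5]
After op 8 (pop): stack=[empty] mem=[0,0,0,5]
After op 9 (RCL M3): stack=[5] mem=[0,0,0,5]
After op 10 (push 10): stack=[5,10] mem=[0,0,0,5]
After op 11 (+): stack=[15] mem=[0,0,0,5]

[15]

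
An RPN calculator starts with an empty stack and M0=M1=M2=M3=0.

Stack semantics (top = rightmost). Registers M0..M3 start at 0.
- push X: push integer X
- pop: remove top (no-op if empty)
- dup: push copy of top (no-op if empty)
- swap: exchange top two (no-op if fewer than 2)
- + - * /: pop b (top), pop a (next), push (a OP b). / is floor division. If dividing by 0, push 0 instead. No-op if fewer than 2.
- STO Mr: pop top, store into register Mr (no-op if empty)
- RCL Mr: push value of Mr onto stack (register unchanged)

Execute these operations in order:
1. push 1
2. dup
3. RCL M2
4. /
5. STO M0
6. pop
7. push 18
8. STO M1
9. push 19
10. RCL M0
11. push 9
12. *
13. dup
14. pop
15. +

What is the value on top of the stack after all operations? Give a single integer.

Answer: 19

Derivation:
After op 1 (push 1): stack=[1] mem=[0,0,0,0]
After op 2 (dup): stack=[1,1] mem=[0,0,0,0]
After op 3 (RCL M2): stack=[1,1,0] mem=[0,0,0,0]
After op 4 (/): stack=[1,0] mem=[0,0,0,0]
After op 5 (STO M0): stack=[1] mem=[0,0,0,0]
After op 6 (pop): stack=[empty] mem=[0,0,0,0]
After op 7 (push 18): stack=[18] mem=[0,0,0,0]
After op 8 (STO M1): stack=[empty] mem=[0,18,0,0]
After op 9 (push 19): stack=[19] mem=[0,18,0,0]
After op 10 (RCL M0): stack=[19,0] mem=[0,18,0,0]
After op 11 (push 9): stack=[19,0,9] mem=[0,18,0,0]
After op 12 (*): stack=[19,0] mem=[0,18,0,0]
After op 13 (dup): stack=[19,0,0] mem=[0,18,0,0]
After op 14 (pop): stack=[19,0] mem=[0,18,0,0]
After op 15 (+): stack=[19] mem=[0,18,0,0]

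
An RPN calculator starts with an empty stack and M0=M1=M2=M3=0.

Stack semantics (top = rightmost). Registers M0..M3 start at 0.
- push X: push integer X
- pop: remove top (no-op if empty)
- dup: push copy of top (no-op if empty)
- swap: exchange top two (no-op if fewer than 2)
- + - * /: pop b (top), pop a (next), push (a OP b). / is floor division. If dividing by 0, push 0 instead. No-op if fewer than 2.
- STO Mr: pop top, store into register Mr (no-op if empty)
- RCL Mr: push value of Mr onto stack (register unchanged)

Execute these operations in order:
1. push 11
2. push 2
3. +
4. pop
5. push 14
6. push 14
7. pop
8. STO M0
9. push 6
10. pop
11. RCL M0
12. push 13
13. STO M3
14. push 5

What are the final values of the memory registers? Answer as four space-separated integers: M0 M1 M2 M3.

Answer: 14 0 0 13

Derivation:
After op 1 (push 11): stack=[11] mem=[0,0,0,0]
After op 2 (push 2): stack=[11,2] mem=[0,0,0,0]
After op 3 (+): stack=[13] mem=[0,0,0,0]
After op 4 (pop): stack=[empty] mem=[0,0,0,0]
After op 5 (push 14): stack=[14] mem=[0,0,0,0]
After op 6 (push 14): stack=[14,14] mem=[0,0,0,0]
After op 7 (pop): stack=[14] mem=[0,0,0,0]
After op 8 (STO M0): stack=[empty] mem=[14,0,0,0]
After op 9 (push 6): stack=[6] mem=[14,0,0,0]
After op 10 (pop): stack=[empty] mem=[14,0,0,0]
After op 11 (RCL M0): stack=[14] mem=[14,0,0,0]
After op 12 (push 13): stack=[14,13] mem=[14,0,0,0]
After op 13 (STO M3): stack=[14] mem=[14,0,0,13]
After op 14 (push 5): stack=[14,5] mem=[14,0,0,13]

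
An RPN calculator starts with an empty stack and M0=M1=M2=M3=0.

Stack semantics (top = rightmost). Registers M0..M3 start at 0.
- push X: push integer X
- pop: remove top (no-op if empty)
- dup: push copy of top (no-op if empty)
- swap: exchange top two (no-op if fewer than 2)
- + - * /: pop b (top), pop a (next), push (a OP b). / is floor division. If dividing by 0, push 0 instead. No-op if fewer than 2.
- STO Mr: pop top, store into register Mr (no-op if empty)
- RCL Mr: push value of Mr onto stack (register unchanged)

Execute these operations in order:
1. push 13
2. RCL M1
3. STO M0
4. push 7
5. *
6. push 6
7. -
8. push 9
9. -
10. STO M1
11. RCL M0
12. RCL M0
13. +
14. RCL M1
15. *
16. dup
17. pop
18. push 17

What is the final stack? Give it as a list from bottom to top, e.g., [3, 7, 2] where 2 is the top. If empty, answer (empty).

After op 1 (push 13): stack=[13] mem=[0,0,0,0]
After op 2 (RCL M1): stack=[13,0] mem=[0,0,0,0]
After op 3 (STO M0): stack=[13] mem=[0,0,0,0]
After op 4 (push 7): stack=[13,7] mem=[0,0,0,0]
After op 5 (*): stack=[91] mem=[0,0,0,0]
After op 6 (push 6): stack=[91,6] mem=[0,0,0,0]
After op 7 (-): stack=[85] mem=[0,0,0,0]
After op 8 (push 9): stack=[85,9] mem=[0,0,0,0]
After op 9 (-): stack=[76] mem=[0,0,0,0]
After op 10 (STO M1): stack=[empty] mem=[0,76,0,0]
After op 11 (RCL M0): stack=[0] mem=[0,76,0,0]
After op 12 (RCL M0): stack=[0,0] mem=[0,76,0,0]
After op 13 (+): stack=[0] mem=[0,76,0,0]
After op 14 (RCL M1): stack=[0,76] mem=[0,76,0,0]
After op 15 (*): stack=[0] mem=[0,76,0,0]
After op 16 (dup): stack=[0,0] mem=[0,76,0,0]
After op 17 (pop): stack=[0] mem=[0,76,0,0]
After op 18 (push 17): stack=[0,17] mem=[0,76,0,0]

Answer: [0, 17]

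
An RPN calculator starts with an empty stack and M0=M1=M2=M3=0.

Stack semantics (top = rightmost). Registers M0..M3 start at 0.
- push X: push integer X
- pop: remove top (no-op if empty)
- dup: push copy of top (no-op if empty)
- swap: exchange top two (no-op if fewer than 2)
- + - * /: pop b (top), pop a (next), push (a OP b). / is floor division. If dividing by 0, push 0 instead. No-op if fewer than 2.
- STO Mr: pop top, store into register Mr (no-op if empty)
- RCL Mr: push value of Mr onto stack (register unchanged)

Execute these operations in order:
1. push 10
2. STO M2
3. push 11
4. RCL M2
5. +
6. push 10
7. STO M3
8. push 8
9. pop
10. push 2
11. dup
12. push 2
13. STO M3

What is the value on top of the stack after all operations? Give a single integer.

After op 1 (push 10): stack=[10] mem=[0,0,0,0]
After op 2 (STO M2): stack=[empty] mem=[0,0,10,0]
After op 3 (push 11): stack=[11] mem=[0,0,10,0]
After op 4 (RCL M2): stack=[11,10] mem=[0,0,10,0]
After op 5 (+): stack=[21] mem=[0,0,10,0]
After op 6 (push 10): stack=[21,10] mem=[0,0,10,0]
After op 7 (STO M3): stack=[21] mem=[0,0,10,10]
After op 8 (push 8): stack=[21,8] mem=[0,0,10,10]
After op 9 (pop): stack=[21] mem=[0,0,10,10]
After op 10 (push 2): stack=[21,2] mem=[0,0,10,10]
After op 11 (dup): stack=[21,2,2] mem=[0,0,10,10]
After op 12 (push 2): stack=[21,2,2,2] mem=[0,0,10,10]
After op 13 (STO M3): stack=[21,2,2] mem=[0,0,10,2]

Answer: 2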